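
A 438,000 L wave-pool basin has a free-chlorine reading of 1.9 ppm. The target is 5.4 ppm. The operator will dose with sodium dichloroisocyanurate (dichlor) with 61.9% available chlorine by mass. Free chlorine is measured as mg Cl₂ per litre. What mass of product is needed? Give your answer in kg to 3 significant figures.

Chlorine deficit: 5.4 − 1.9 = 3.5 ppm = 3.5 mg/L as Cl₂.
Cl₂ equivalent needed: 3.5 mg/L × 438,000 L = 1,533,000 mg = 1533 g.
Product at 61.9% available chlorine: 1533 / 0.619 = 2477 g.

2.48 kg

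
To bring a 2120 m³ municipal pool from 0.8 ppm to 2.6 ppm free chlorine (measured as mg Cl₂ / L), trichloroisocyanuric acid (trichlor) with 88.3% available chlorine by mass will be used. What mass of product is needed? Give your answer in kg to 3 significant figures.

Volume: 2120 m³ = 2,120,000 L.
Chlorine deficit: 2.6 − 0.8 = 1.8 ppm = 1.8 mg/L as Cl₂.
Cl₂ equivalent needed: 1.8 mg/L × 2,120,000 L = 3,816,000 mg = 3816 g.
Product at 88.3% available chlorine: 3816 / 0.883 = 4322 g.

4.32 kg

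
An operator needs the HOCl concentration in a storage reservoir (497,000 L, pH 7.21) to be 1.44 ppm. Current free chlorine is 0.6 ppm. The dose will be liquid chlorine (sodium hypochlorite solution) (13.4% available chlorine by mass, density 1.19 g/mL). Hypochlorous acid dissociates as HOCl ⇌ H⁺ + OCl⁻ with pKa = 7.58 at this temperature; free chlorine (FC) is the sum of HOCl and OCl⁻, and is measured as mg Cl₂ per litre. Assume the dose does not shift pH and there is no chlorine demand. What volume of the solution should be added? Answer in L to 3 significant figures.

[OCl⁻]/[HOCl] = 10^(pH − pKa) = 10^(7.21 − 7.58) = 0.4266; fraction as HOCl = 1/(1 + 0.4266) = 0.701.
Free chlorine required for 1.44 ppm HOCl: 1.44 / 0.701 = 2.054 ppm.
FC to add: 2.054 − 0.6 = 1.454 mg/L as Cl₂.
Cl₂ equivalent: 1.454 mg/L × 497,000 L = 722.8 g.
Product at 13.4% available Cl: 722.8 / 0.134 = 5394 g.
Volume: 5394 g ÷ 1.19 g/mL = 4533 mL.

4.53 L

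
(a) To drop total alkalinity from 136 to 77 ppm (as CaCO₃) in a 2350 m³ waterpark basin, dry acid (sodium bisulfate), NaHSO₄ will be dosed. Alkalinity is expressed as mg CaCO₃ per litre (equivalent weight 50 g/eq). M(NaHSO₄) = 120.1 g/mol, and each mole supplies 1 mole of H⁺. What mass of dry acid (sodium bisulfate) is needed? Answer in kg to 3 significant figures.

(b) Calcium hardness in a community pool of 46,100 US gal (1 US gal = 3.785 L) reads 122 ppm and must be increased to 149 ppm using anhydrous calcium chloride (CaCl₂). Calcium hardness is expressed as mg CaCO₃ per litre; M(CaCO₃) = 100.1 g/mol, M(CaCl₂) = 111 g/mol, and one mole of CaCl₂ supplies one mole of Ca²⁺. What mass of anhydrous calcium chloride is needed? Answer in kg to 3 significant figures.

(a) 333 kg; (b) 5.22 kg

(a) Volume: 2350 m³ = 2,350,000 L.
(a) Alkalinity to neutralize: (136 − 77) = 59 mg/L as CaCO₃ × 2,350,000 L = 138,600 g as CaCO₃.
(a) Equivalents of H⁺ required: 138,600 ÷ 50 g/eq = 2773 eq = 2773 mol NaHSO₄.
(a) Mass of NaHSO₄: 2773 × 120.1 = 333,000 g.

(b) Volume: 46,100 US gal × 3.785 L/gal = 174,488 L.
(b) Hardness to add: (149 − 122) = 27 mg/L as CaCO₃ × 174,488 L = 4711 g as CaCO₃.
(b) Moles of Ca²⁺ (1 mol Ca²⁺ ≡ 1 mol CaCO₃): 4711 / 100.1 g/mol = 47.06 mol.
(b) Mass of CaCl₂: 47.06 × 111 = 5224 g.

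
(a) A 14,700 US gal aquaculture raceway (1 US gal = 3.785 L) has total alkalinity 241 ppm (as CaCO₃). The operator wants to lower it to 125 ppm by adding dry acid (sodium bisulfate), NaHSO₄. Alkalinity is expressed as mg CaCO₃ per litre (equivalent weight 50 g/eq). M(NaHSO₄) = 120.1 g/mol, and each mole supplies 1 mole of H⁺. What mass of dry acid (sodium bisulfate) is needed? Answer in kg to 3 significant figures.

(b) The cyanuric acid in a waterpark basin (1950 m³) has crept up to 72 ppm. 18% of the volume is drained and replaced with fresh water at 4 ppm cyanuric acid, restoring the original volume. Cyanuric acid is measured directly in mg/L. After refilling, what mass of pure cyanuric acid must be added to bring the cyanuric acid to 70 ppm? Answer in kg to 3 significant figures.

(a) 15.5 kg; (b) 20.0 kg

(a) Volume: 14,700 US gal × 3.785 L/gal = 55,640 L.
(a) Alkalinity to neutralize: (241 − 125) = 116 mg/L as CaCO₃ × 55,640 L = 6454 g as CaCO₃.
(a) Equivalents of H⁺ required: 6454 ÷ 50 g/eq = 129.1 eq = 129.1 mol NaHSO₄.
(a) Mass of NaHSO₄: 129.1 × 120.1 = 15,500 g.

(b) Volume: 1950 m³ = 1,950,000 L.
(b) After draining 18% and refilling: 72 × 0.82 + 4 × 0.18 = 59.76 ppm.
(b) Deficit to target: 70 − 59.76 = 10.24 mg/L.
(b) Mass: 10.24 mg/L × 1,950,000 L = 19,970 g cyanuric acid.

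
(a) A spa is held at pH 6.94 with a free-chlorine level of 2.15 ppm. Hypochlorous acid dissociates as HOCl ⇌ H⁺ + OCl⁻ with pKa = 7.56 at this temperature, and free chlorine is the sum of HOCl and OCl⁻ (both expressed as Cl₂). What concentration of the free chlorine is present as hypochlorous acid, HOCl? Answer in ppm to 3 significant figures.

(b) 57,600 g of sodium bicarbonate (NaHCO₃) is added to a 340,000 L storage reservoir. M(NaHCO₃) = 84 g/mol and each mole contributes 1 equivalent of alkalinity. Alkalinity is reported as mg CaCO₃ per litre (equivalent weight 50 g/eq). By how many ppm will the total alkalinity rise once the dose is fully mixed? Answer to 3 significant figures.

(a) 1.73 ppm; (b) 101 ppm

(a) [OCl⁻]/[HOCl] = 10^(pH − pKa) = 10^(6.94 − 7.56) = 10^-0.62 = 0.2399.
(a) Fraction as HOCl = 1 / (1 + 0.2399) = 0.8065.
(a) HOCl = 0.8065 × 2.15 ppm = 1.734 ppm.

(b) Moles of NaHCO₃: 57,600 g ÷ 84 g/mol = 685.7 mol → 685.7 eq of alkalinity.
(b) As CaCO₃: 685.7 eq × 50 g/eq = 34,290 g.
(b) Rise: 34,290 g / 340,000 L × 1000 = 100.8 mg/L.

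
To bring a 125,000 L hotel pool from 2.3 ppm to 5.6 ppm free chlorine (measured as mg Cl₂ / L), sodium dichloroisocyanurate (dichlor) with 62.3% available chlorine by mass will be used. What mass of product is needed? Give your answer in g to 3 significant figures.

662 g

Chlorine deficit: 5.6 − 2.3 = 3.3 ppm = 3.3 mg/L as Cl₂.
Cl₂ equivalent needed: 3.3 mg/L × 125,000 L = 412,500 mg = 412.5 g.
Product at 62.3% available chlorine: 412.5 / 0.623 = 662.1 g.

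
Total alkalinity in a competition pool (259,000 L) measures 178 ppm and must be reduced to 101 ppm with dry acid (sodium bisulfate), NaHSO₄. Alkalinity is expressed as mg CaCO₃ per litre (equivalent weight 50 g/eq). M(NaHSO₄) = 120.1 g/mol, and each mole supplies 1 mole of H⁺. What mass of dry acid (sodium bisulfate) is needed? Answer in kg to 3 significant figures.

47.9 kg

Alkalinity to neutralize: (178 − 101) = 77 mg/L as CaCO₃ × 259,000 L = 19,940 g as CaCO₃.
Equivalents of H⁺ required: 19,940 ÷ 50 g/eq = 398.9 eq = 398.9 mol NaHSO₄.
Mass of NaHSO₄: 398.9 × 120.1 = 47,900 g.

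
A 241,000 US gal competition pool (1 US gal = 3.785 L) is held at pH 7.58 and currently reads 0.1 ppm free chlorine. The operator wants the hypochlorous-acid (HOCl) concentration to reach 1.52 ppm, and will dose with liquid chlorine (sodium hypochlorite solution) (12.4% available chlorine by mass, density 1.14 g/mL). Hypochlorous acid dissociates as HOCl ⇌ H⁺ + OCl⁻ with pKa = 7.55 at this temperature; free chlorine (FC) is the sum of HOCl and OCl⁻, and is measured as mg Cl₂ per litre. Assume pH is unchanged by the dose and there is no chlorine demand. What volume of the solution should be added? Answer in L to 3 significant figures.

Volume: 241,000 US gal × 3.785 L/gal = 912,185 L.
[OCl⁻]/[HOCl] = 10^(pH − pKa) = 10^(7.58 − 7.55) = 1.072; fraction as HOCl = 1/(1 + 1.072) = 0.4827.
Free chlorine required for 1.52 ppm HOCl: 1.52 / 0.4827 = 3.149 ppm.
FC to add: 3.149 − 0.1 = 3.049 mg/L as Cl₂.
Cl₂ equivalent: 3.049 mg/L × 912,185 L = 2781 g.
Product at 12.4% available Cl: 2781 / 0.124 = 22,430 g.
Volume: 22,430 g ÷ 1.14 g/mL = 19,670 mL.

19.7 L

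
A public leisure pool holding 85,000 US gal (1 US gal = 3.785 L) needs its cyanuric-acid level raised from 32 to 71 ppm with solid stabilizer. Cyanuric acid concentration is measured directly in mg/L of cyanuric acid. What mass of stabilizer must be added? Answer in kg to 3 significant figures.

Volume: 85,000 US gal × 3.785 L/gal = 321,725 L.
CYA to add: (71 − 32) = 39 mg/L × 321,725 L = 12,550 g cyanuric acid.

12.5 kg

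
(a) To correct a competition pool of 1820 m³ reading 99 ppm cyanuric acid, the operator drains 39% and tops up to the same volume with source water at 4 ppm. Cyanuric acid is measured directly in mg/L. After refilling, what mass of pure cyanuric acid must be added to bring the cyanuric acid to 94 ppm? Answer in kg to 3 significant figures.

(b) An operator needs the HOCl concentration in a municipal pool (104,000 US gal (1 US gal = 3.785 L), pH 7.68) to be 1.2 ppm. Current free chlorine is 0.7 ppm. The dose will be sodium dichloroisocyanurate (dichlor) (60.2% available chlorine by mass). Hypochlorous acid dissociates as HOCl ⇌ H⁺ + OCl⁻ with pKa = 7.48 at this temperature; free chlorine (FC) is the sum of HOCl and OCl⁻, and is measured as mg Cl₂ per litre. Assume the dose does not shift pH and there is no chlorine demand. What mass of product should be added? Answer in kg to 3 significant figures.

(a) Volume: 1820 m³ = 1,820,000 L.
(a) After draining 39% and refilling: 99 × 0.61 + 4 × 0.39 = 61.95 ppm.
(a) Deficit to target: 94 − 61.95 = 32.05 mg/L.
(a) Mass: 32.05 mg/L × 1,820,000 L = 58,330 g cyanuric acid.

(b) Volume: 104,000 US gal × 3.785 L/gal = 393,640 L.
(b) [OCl⁻]/[HOCl] = 10^(pH − pKa) = 10^(7.68 − 7.48) = 1.585; fraction as HOCl = 1/(1 + 1.585) = 0.3869.
(b) Free chlorine required for 1.2 ppm HOCl: 1.2 / 0.3869 = 3.102 ppm.
(b) FC to add: 3.102 − 0.7 = 2.402 mg/L as Cl₂.
(b) Cl₂ equivalent: 2.402 mg/L × 393,640 L = 945.5 g.
(b) Product at 60.2% available Cl: 945.5 / 0.602 = 1571 g.

(a) 58.3 kg; (b) 1.57 kg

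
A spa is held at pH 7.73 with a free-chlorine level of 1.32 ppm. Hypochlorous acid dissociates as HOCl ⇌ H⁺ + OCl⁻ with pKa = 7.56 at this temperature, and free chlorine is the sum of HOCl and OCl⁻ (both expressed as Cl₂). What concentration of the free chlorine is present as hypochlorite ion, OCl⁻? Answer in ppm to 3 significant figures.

0.788 ppm

[OCl⁻]/[HOCl] = 10^(pH − pKa) = 10^(7.73 − 7.56) = 10^0.17 = 1.479.
Fraction as HOCl = 1 / (1 + 1.479) = 0.4034.
OCl⁻ = (1 − 0.4034) × 1.32 ppm = 0.7876 ppm.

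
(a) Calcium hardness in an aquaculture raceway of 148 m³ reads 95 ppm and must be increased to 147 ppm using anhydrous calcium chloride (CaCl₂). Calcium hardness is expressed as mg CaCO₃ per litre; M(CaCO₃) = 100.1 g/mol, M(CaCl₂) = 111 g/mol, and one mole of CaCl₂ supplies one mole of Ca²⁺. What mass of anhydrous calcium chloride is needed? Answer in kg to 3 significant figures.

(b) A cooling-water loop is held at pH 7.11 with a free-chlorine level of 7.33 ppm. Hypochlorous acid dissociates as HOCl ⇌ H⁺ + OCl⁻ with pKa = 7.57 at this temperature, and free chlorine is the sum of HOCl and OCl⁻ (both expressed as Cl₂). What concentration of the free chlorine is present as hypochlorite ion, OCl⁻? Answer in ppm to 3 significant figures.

(a) 8.53 kg; (b) 1.89 ppm

(a) Volume: 148 m³ = 148,000 L.
(a) Hardness to add: (147 − 95) = 52 mg/L as CaCO₃ × 148,000 L = 7696 g as CaCO₃.
(a) Moles of Ca²⁺ (1 mol Ca²⁺ ≡ 1 mol CaCO₃): 7696 / 100.1 g/mol = 76.88 mol.
(a) Mass of CaCl₂: 76.88 × 111 = 8534 g.

(b) [OCl⁻]/[HOCl] = 10^(pH − pKa) = 10^(7.11 − 7.57) = 10^-0.46 = 0.3467.
(b) Fraction as HOCl = 1 / (1 + 0.3467) = 0.7425.
(b) OCl⁻ = (1 − 0.7425) × 7.33 ppm = 1.887 ppm.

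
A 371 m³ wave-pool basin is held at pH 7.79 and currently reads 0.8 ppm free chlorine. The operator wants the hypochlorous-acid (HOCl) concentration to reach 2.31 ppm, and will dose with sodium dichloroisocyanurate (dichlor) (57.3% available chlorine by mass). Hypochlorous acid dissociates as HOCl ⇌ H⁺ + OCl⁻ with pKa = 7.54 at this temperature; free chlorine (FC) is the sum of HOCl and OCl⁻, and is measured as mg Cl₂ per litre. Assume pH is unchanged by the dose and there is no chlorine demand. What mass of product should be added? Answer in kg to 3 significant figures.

3.64 kg

Volume: 371 m³ = 371,000 L.
[OCl⁻]/[HOCl] = 10^(pH − pKa) = 10^(7.79 − 7.54) = 1.778; fraction as HOCl = 1/(1 + 1.778) = 0.3599.
Free chlorine required for 2.31 ppm HOCl: 2.31 / 0.3599 = 6.418 ppm.
FC to add: 6.418 − 0.8 = 5.618 mg/L as Cl₂.
Cl₂ equivalent: 5.618 mg/L × 371,000 L = 2084 g.
Product at 57.3% available Cl: 2084 / 0.573 = 3637 g.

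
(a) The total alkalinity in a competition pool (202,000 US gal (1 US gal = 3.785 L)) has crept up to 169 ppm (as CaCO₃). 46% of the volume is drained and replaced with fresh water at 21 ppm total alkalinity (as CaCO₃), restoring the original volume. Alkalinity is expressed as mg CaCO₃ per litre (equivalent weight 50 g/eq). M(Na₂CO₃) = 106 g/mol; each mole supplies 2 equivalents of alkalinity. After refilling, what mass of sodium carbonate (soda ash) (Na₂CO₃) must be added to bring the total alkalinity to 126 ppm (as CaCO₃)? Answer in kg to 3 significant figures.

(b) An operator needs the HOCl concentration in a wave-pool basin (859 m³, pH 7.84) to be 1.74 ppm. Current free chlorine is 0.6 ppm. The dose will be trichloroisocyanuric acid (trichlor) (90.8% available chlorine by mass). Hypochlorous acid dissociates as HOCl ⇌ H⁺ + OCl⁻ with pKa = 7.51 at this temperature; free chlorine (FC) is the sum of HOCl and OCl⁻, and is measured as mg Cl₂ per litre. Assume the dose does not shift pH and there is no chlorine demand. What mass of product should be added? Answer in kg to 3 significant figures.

(a) Volume: 202,000 US gal × 3.785 L/gal = 764,570 L.
(a) After draining 46% and refilling: 169 × 0.54 + 21 × 0.46 = 100.92 ppm.
(a) Deficit to target: 126 − 100.92 = 25.08 mg/L.
(a) As CaCO₃: 25.08 mg/L × 764,570 L = 19,180 g; ÷ 50 g/eq ÷ 2 = 191.8 mol Na₂CO₃.
(a) Mass: 191.8 × 106 = 20,330 g.

(b) Volume: 859 m³ = 859,000 L.
(b) [OCl⁻]/[HOCl] = 10^(pH − pKa) = 10^(7.84 − 7.51) = 2.138; fraction as HOCl = 1/(1 + 2.138) = 0.3187.
(b) Free chlorine required for 1.74 ppm HOCl: 1.74 / 0.3187 = 5.46 ppm.
(b) FC to add: 5.46 − 0.6 = 4.86 mg/L as Cl₂.
(b) Cl₂ equivalent: 4.86 mg/L × 859,000 L = 4175 g.
(b) Product at 90.8% available Cl: 4175 / 0.908 = 4598 g.

(a) 20.3 kg; (b) 4.60 kg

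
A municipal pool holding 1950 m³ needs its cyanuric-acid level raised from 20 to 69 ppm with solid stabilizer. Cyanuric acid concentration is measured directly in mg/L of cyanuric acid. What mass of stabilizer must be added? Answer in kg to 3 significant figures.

95.5 kg

Volume: 1950 m³ = 1,950,000 L.
CYA to add: (69 − 20) = 49 mg/L × 1,950,000 L = 95,550 g cyanuric acid.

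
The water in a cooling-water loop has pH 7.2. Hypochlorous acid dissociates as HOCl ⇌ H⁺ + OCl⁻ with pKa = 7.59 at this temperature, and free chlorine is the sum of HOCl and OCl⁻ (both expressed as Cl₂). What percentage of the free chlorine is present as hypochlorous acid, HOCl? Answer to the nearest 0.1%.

71.1%

[OCl⁻]/[HOCl] = 10^(pH − pKa) = 10^(7.2 − 7.59) = 10^-0.39 = 0.4074.
Fraction as HOCl = 1 / (1 + 0.4074) = 0.7105.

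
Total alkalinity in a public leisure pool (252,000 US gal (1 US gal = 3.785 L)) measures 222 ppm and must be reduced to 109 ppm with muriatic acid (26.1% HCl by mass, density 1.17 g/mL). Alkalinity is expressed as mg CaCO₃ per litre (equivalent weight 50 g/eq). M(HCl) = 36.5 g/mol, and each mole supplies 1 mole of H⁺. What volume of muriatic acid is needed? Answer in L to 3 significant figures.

Volume: 252,000 US gal × 3.785 L/gal = 953,820 L.
Alkalinity to neutralize: (222 − 109) = 113 mg/L as CaCO₃ × 953,820 L = 107,800 g as CaCO₃.
Equivalents of H⁺ required: 107,800 ÷ 50 g/eq = 2156 eq = 2156 mol HCl.
Mass of HCl: 2156 × 36.5 = 78,680 g.
Mass of 26.1% solution: 78,680 / 0.261 = 301,500 g.
Volume: 301,500 g ÷ 1.17 g/mL = 257,700 mL.

258 L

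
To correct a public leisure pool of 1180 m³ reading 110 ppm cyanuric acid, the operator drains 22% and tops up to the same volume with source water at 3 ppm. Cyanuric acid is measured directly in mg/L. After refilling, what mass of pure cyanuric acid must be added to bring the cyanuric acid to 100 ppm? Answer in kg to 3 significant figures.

Volume: 1180 m³ = 1,180,000 L.
After draining 22% and refilling: 110 × 0.78 + 3 × 0.22 = 86.46 ppm.
Deficit to target: 100 − 86.46 = 13.54 mg/L.
Mass: 13.54 mg/L × 1,180,000 L = 15,980 g cyanuric acid.

16.0 kg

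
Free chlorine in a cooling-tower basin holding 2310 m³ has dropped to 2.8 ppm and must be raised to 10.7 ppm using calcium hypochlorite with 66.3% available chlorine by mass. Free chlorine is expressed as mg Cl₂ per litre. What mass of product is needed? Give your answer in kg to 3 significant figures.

27.5 kg

Volume: 2310 m³ = 2,310,000 L.
Chlorine deficit: 10.7 − 2.8 = 7.9 ppm = 7.9 mg/L as Cl₂.
Cl₂ equivalent needed: 7.9 mg/L × 2,310,000 L = 18,250,000 mg = 18,250 g.
Product at 66.3% available chlorine: 18,250 / 0.663 = 27,520 g.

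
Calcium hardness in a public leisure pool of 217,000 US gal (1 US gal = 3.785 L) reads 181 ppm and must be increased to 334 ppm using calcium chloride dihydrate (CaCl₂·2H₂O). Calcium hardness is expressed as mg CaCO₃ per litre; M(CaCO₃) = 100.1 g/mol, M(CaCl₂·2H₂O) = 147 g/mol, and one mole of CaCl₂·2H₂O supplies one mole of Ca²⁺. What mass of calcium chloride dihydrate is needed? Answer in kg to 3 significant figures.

Volume: 217,000 US gal × 3.785 L/gal = 821,345 L.
Hardness to add: (334 − 181) = 153 mg/L as CaCO₃ × 821,345 L = 125,700 g as CaCO₃.
Moles of Ca²⁺ (1 mol Ca²⁺ ≡ 1 mol CaCO₃): 125,700 / 100.1 g/mol = 1255 mol.
Mass of CaCl₂·2H₂O: 1255 × 147 = 184,500 g.

185 kg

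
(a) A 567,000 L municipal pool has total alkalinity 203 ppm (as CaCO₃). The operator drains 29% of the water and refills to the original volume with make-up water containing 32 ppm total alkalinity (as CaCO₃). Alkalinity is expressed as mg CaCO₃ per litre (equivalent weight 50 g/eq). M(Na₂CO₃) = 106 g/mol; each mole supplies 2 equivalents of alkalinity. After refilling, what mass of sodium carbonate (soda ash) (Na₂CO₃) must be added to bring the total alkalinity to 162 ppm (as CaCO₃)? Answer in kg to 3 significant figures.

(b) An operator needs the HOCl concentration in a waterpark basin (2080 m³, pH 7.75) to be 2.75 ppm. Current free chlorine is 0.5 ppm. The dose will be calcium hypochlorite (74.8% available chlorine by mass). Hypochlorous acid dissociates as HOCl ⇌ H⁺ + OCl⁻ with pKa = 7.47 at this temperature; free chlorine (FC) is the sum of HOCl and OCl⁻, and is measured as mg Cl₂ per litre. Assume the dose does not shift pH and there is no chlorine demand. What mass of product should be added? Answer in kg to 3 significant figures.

(a) 5.16 kg; (b) 20.8 kg

(a) After draining 29% and refilling: 203 × 0.71 + 32 × 0.29 = 153.41 ppm.
(a) Deficit to target: 162 − 153.41 = 8.59 mg/L.
(a) As CaCO₃: 8.59 mg/L × 567,000 L = 4871 g; ÷ 50 g/eq ÷ 2 = 48.71 mol Na₂CO₃.
(a) Mass: 48.71 × 106 = 5163 g.

(b) Volume: 2080 m³ = 2,080,000 L.
(b) [OCl⁻]/[HOCl] = 10^(pH − pKa) = 10^(7.75 − 7.47) = 1.905; fraction as HOCl = 1/(1 + 1.905) = 0.3442.
(b) Free chlorine required for 2.75 ppm HOCl: 2.75 / 0.3442 = 7.99 ppm.
(b) FC to add: 7.99 − 0.5 = 7.49 mg/L as Cl₂.
(b) Cl₂ equivalent: 7.49 mg/L × 2,080,000 L = 15,580 g.
(b) Product at 74.8% available Cl: 15,580 / 0.748 = 20,830 g.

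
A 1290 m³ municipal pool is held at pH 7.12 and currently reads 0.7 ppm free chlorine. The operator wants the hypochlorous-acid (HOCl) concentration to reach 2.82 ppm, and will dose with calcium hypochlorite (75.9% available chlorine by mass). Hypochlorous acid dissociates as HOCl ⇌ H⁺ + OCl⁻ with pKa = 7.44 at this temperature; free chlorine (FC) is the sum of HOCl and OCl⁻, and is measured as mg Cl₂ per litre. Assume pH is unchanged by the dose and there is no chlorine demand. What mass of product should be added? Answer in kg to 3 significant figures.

5.90 kg

Volume: 1290 m³ = 1,290,000 L.
[OCl⁻]/[HOCl] = 10^(pH − pKa) = 10^(7.12 − 7.44) = 0.4786; fraction as HOCl = 1/(1 + 0.4786) = 0.6763.
Free chlorine required for 2.82 ppm HOCl: 2.82 / 0.6763 = 4.17 ppm.
FC to add: 4.17 − 0.7 = 3.47 mg/L as Cl₂.
Cl₂ equivalent: 3.47 mg/L × 1,290,000 L = 4476 g.
Product at 75.9% available Cl: 4476 / 0.759 = 5897 g.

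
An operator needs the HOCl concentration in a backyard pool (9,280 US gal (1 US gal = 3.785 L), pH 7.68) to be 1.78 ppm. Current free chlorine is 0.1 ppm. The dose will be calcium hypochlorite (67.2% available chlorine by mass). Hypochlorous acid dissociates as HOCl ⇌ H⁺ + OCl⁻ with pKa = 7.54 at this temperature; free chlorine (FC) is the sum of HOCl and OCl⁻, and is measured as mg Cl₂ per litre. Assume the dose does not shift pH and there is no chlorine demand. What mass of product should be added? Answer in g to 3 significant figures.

216 g

Volume: 9,280 US gal × 3.785 L/gal = 35,125 L.
[OCl⁻]/[HOCl] = 10^(pH − pKa) = 10^(7.68 − 7.54) = 1.38; fraction as HOCl = 1/(1 + 1.38) = 0.4201.
Free chlorine required for 1.78 ppm HOCl: 1.78 / 0.4201 = 4.237 ppm.
FC to add: 4.237 − 0.1 = 4.137 mg/L as Cl₂.
Cl₂ equivalent: 4.137 mg/L × 35,125 L = 145.3 g.
Product at 67.2% available Cl: 145.3 / 0.672 = 216.2 g.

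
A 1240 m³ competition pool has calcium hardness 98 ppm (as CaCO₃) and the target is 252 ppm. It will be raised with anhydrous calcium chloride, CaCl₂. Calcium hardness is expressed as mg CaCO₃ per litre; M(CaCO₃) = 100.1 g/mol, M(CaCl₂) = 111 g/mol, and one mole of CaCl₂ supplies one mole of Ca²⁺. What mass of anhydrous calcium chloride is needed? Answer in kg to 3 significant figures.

Volume: 1240 m³ = 1,240,000 L.
Hardness to add: (252 − 98) = 154 mg/L as CaCO₃ × 1,240,000 L = 191,000 g as CaCO₃.
Moles of Ca²⁺ (1 mol Ca²⁺ ≡ 1 mol CaCO₃): 191,000 / 100.1 g/mol = 1908 mol.
Mass of CaCl₂: 1908 × 111 = 211,800 g.

212 kg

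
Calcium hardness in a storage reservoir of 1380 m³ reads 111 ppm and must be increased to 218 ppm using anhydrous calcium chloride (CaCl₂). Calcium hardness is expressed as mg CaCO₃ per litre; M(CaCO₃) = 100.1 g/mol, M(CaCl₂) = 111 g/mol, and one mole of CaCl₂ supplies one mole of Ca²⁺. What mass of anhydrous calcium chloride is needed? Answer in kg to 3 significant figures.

164 kg

Volume: 1380 m³ = 1,380,000 L.
Hardness to add: (218 − 111) = 107 mg/L as CaCO₃ × 1,380,000 L = 147,700 g as CaCO₃.
Moles of Ca²⁺ (1 mol Ca²⁺ ≡ 1 mol CaCO₃): 147,700 / 100.1 g/mol = 1475 mol.
Mass of CaCl₂: 1475 × 111 = 163,700 g.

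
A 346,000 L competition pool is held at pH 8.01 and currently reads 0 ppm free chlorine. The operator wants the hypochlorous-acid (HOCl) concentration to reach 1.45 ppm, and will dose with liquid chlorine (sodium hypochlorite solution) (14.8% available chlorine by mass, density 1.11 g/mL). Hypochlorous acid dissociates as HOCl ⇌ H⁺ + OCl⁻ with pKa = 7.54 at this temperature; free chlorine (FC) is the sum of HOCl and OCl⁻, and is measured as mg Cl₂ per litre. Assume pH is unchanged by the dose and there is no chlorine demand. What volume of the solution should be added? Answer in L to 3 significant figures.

[OCl⁻]/[HOCl] = 10^(pH − pKa) = 10^(8.01 − 7.54) = 2.951; fraction as HOCl = 1/(1 + 2.951) = 0.2531.
Free chlorine required for 1.45 ppm HOCl: 1.45 / 0.2531 = 5.729 ppm.
FC to add: 5.729 − 0 = 5.729 mg/L as Cl₂.
Cl₂ equivalent: 5.729 mg/L × 346,000 L = 1982 g.
Product at 14.8% available Cl: 1982 / 0.148 = 13,390 g.
Volume: 13,390 g ÷ 1.11 g/mL = 12,070 mL.

12.1 L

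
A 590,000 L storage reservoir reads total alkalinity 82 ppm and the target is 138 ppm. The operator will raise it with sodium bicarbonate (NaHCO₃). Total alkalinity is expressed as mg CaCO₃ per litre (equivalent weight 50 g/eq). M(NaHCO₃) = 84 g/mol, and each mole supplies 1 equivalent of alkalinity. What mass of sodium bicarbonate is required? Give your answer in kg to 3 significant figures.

55.5 kg

Alkalinity to add: (138 − 82) = 56 mg/L as CaCO₃ × 590,000 L = 33,040 g as CaCO₃.
Equivalents: 33,040 g ÷ 50 g/eq = 660.8 eq.
NaHCO₃ supplies 1 eq per mole → 660.8 mol.
Mass: 660.8 mol × 84 g/mol = 55,510 g.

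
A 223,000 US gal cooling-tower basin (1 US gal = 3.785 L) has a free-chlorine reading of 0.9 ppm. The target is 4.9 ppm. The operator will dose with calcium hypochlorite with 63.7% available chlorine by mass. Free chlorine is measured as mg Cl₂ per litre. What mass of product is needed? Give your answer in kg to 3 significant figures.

5.30 kg

Volume: 223,000 US gal × 3.785 L/gal = 844,055 L.
Chlorine deficit: 4.9 − 0.9 = 4 ppm = 4 mg/L as Cl₂.
Cl₂ equivalent needed: 4 mg/L × 844,055 L = 3,376,000 mg = 3376 g.
Product at 63.7% available chlorine: 3376 / 0.637 = 5300 g.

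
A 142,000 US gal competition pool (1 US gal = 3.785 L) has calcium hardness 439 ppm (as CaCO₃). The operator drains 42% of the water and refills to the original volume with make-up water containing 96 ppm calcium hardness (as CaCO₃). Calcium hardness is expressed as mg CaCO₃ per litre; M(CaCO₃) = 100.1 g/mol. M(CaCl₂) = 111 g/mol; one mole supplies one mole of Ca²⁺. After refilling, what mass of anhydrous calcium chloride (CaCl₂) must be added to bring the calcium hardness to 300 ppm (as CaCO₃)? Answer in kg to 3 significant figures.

3.02 kg

Volume: 142,000 US gal × 3.785 L/gal = 537,470 L.
After draining 42% and refilling: 439 × 0.58 + 96 × 0.42 = 294.94 ppm.
Deficit to target: 300 − 294.94 = 5.06 mg/L.
As CaCO₃: 5.06 mg/L × 537,470 L = 2720 g; ÷ 100.1 = 27.17 mol Ca²⁺.
Mass: 27.17 × 111 = 3016 g.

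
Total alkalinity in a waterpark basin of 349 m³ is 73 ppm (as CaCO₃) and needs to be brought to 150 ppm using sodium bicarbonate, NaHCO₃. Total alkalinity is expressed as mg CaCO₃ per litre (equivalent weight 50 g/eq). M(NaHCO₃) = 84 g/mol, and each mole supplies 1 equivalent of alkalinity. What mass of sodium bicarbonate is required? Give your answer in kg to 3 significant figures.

45.1 kg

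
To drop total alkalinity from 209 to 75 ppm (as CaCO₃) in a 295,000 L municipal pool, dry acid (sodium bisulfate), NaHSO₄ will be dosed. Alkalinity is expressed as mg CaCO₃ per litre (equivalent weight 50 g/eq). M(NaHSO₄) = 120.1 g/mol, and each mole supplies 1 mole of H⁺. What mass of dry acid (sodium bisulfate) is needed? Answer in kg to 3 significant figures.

95.0 kg

Alkalinity to neutralize: (209 − 75) = 134 mg/L as CaCO₃ × 295,000 L = 39,530 g as CaCO₃.
Equivalents of H⁺ required: 39,530 ÷ 50 g/eq = 790.6 eq = 790.6 mol NaHSO₄.
Mass of NaHSO₄: 790.6 × 120.1 = 94,950 g.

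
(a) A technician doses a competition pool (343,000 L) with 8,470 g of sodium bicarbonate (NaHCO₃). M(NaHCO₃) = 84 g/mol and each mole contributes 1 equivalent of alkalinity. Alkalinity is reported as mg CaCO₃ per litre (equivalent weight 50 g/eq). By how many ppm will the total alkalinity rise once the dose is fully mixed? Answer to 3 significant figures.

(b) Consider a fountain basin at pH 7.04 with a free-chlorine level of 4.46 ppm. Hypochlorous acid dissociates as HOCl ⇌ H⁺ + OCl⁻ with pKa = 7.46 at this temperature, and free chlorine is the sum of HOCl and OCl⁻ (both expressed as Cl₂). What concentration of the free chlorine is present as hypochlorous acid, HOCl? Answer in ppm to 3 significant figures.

(a) 14.7 ppm; (b) 3.23 ppm

(a) Moles of NaHCO₃: 8,470 g ÷ 84 g/mol = 100.8 mol → 100.8 eq of alkalinity.
(a) As CaCO₃: 100.8 eq × 50 g/eq = 5042 g.
(a) Rise: 5042 g / 343,000 L × 1000 = 14.7 mg/L.

(b) [OCl⁻]/[HOCl] = 10^(pH − pKa) = 10^(7.04 − 7.46) = 10^-0.42 = 0.3802.
(b) Fraction as HOCl = 1 / (1 + 0.3802) = 0.7245.
(b) HOCl = 0.7245 × 4.46 ppm = 3.231 ppm.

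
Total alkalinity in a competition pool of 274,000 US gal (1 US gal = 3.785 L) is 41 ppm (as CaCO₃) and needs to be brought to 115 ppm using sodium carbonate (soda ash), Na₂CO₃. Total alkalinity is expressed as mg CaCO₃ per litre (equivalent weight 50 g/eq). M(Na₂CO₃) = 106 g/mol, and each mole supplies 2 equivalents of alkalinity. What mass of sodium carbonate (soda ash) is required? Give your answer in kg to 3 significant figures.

81.3 kg

Volume: 274,000 US gal × 3.785 L/gal = 1,037,090 L.
Alkalinity to add: (115 − 41) = 74 mg/L as CaCO₃ × 1,037,090 L = 76,740 g as CaCO₃.
Equivalents: 76,740 g ÷ 50 g/eq = 1535 eq.
Each mole of Na₂CO₃ supplies 2 eq, so 1535 / 2 = 767.4 mol.
Mass: 767.4 mol × 106 g/mol = 81,350 g.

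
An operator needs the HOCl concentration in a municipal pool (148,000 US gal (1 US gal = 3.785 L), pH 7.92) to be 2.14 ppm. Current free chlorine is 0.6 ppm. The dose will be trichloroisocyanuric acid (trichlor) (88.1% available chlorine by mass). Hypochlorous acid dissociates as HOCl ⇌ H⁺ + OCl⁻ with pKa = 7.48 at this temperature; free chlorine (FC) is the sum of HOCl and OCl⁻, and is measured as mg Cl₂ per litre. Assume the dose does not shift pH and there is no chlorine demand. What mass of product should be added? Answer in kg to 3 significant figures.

Volume: 148,000 US gal × 3.785 L/gal = 560,180 L.
[OCl⁻]/[HOCl] = 10^(pH − pKa) = 10^(7.92 − 7.48) = 2.754; fraction as HOCl = 1/(1 + 2.754) = 0.2664.
Free chlorine required for 2.14 ppm HOCl: 2.14 / 0.2664 = 8.034 ppm.
FC to add: 8.034 − 0.6 = 7.434 mg/L as Cl₂.
Cl₂ equivalent: 7.434 mg/L × 560,180 L = 4164 g.
Product at 88.1% available Cl: 4164 / 0.881 = 4727 g.

4.73 kg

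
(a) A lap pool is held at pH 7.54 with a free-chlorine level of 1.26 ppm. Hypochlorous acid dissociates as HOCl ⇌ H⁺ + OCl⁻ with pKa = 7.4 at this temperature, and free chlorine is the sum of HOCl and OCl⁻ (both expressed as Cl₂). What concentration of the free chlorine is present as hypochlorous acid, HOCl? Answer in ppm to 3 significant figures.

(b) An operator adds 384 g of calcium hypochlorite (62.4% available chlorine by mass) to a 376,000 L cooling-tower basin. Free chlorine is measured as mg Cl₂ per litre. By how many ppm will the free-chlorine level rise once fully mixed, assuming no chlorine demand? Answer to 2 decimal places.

(a) [OCl⁻]/[HOCl] = 10^(pH − pKa) = 10^(7.54 − 7.4) = 10^0.14 = 1.38.
(a) Fraction as HOCl = 1 / (1 + 1.38) = 0.4201.
(a) HOCl = 0.4201 × 1.26 ppm = 0.5293 ppm.

(b) Available chlorine delivered: 384 g × 0.624 = 239.6 g as Cl₂.
(b) Concentration rise: 239.6 g / 376,000 L = 0.6373 mg/L = 0.64 ppm.

(a) 0.529 ppm; (b) 0.64 ppm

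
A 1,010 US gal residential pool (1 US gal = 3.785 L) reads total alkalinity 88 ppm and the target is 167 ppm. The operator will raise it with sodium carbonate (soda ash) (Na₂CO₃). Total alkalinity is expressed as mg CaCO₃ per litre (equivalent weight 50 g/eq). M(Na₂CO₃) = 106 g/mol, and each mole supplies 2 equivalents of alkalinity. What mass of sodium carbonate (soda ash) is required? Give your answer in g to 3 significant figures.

320 g

Volume: 1,010 US gal × 3.785 L/gal = 3,823 L.
Alkalinity to add: (167 − 88) = 79 mg/L as CaCO₃ × 3,823 L = 302 g as CaCO₃.
Equivalents: 302 g ÷ 50 g/eq = 6.04 eq.
Each mole of Na₂CO₃ supplies 2 eq, so 6.04 / 2 = 3.02 mol.
Mass: 3.02 mol × 106 g/mol = 320.1 g.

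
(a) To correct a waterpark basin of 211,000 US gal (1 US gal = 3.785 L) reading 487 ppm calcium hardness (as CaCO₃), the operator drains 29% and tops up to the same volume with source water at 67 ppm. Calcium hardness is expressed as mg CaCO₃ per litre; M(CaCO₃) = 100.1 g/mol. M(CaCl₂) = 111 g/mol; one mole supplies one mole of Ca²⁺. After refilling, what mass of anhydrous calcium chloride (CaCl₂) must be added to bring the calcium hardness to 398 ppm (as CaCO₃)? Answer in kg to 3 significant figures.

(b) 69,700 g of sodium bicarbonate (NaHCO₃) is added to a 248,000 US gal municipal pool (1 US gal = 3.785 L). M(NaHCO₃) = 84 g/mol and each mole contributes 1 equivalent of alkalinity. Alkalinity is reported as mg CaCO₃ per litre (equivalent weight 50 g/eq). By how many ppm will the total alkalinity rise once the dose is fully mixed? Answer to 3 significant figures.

(a) Volume: 211,000 US gal × 3.785 L/gal = 798,635 L.
(a) After draining 29% and refilling: 487 × 0.71 + 67 × 0.29 = 365.2 ppm.
(a) Deficit to target: 398 − 365.2 = 32.8 mg/L.
(a) As CaCO₃: 32.8 mg/L × 798,635 L = 26,200 g; ÷ 100.1 = 261.7 mol Ca²⁺.
(a) Mass: 261.7 × 111 = 29,050 g.

(b) Volume: 248,000 US gal × 3.785 L/gal = 938,680 L.
(b) Moles of NaHCO₃: 69,700 g ÷ 84 g/mol = 829.8 mol → 829.8 eq of alkalinity.
(b) As CaCO₃: 829.8 eq × 50 g/eq = 41,490 g.
(b) Rise: 41,490 g / 938,680 L × 1000 = 44.2 mg/L.

(a) 29.0 kg; (b) 44.2 ppm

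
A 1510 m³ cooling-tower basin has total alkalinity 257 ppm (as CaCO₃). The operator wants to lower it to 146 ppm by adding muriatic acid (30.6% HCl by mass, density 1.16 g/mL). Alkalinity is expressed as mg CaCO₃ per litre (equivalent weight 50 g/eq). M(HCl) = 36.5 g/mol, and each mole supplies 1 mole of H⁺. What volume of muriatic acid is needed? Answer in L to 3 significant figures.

345 L

Volume: 1510 m³ = 1,510,000 L.
Alkalinity to neutralize: (257 − 146) = 111 mg/L as CaCO₃ × 1,510,000 L = 167,600 g as CaCO₃.
Equivalents of H⁺ required: 167,600 ÷ 50 g/eq = 3352 eq = 3352 mol HCl.
Mass of HCl: 3352 × 36.5 = 122,400 g.
Mass of 30.6% solution: 122,400 / 0.306 = 399,900 g.
Volume: 399,900 g ÷ 1.16 g/mL = 344,700 mL.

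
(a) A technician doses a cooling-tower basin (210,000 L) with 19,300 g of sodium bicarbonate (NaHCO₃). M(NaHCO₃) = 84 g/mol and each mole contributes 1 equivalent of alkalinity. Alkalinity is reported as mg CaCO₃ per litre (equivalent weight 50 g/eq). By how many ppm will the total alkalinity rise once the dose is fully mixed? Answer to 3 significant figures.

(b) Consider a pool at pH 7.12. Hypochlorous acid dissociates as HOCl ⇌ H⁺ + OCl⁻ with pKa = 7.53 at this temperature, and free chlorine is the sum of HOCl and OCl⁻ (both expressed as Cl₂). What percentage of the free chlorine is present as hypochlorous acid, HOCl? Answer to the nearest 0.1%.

(a) 54.7 ppm; (b) 72.0%

(a) Moles of NaHCO₃: 19,300 g ÷ 84 g/mol = 229.8 mol → 229.8 eq of alkalinity.
(a) As CaCO₃: 229.8 eq × 50 g/eq = 11,490 g.
(a) Rise: 11,490 g / 210,000 L × 1000 = 54.71 mg/L.

(b) [OCl⁻]/[HOCl] = 10^(pH − pKa) = 10^(7.12 − 7.53) = 10^-0.41 = 0.389.
(b) Fraction as HOCl = 1 / (1 + 0.389) = 0.7199.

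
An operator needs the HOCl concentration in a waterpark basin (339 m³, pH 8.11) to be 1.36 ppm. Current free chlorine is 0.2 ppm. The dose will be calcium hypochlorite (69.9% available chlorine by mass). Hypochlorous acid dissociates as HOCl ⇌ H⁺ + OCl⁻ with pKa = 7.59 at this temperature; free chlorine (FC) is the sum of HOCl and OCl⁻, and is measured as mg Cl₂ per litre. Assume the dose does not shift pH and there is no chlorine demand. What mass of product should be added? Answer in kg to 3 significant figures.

Volume: 339 m³ = 339,000 L.
[OCl⁻]/[HOCl] = 10^(pH − pKa) = 10^(8.11 − 7.59) = 3.311; fraction as HOCl = 1/(1 + 3.311) = 0.2319.
Free chlorine required for 1.36 ppm HOCl: 1.36 / 0.2319 = 5.863 ppm.
FC to add: 5.863 − 0.2 = 5.663 mg/L as Cl₂.
Cl₂ equivalent: 5.663 mg/L × 339,000 L = 1920 g.
Product at 69.9% available Cl: 1920 / 0.699 = 2747 g.

2.75 kg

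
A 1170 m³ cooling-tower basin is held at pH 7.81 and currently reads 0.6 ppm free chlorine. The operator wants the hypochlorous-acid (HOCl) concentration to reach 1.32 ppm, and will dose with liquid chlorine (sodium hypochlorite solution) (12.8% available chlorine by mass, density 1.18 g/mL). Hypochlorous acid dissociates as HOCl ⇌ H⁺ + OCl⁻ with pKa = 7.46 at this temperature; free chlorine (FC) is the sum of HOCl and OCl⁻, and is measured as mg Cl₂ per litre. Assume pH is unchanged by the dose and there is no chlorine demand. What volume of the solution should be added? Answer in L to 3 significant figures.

Volume: 1170 m³ = 1,170,000 L.
[OCl⁻]/[HOCl] = 10^(pH − pKa) = 10^(7.81 − 7.46) = 2.239; fraction as HOCl = 1/(1 + 2.239) = 0.3088.
Free chlorine required for 1.32 ppm HOCl: 1.32 / 0.3088 = 4.275 ppm.
FC to add: 4.275 − 0.6 = 3.675 mg/L as Cl₂.
Cl₂ equivalent: 3.675 mg/L × 1,170,000 L = 4300 g.
Product at 12.8% available Cl: 4300 / 0.128 = 33,590 g.
Volume: 33,590 g ÷ 1.18 g/mL = 28,470 mL.

28.5 L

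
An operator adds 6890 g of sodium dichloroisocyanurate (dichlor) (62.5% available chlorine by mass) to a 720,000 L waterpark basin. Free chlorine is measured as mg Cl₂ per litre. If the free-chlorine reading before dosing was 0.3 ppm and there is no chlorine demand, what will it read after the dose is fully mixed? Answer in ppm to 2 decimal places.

6.28 ppm

Available chlorine delivered: 6890 g × 0.625 = 4306 g as Cl₂.
Concentration rise: 4306 g / 720,000 L = 5.981 mg/L = 5.98 ppm.
Final FC: 0.3 + 5.98 = 6.28 ppm.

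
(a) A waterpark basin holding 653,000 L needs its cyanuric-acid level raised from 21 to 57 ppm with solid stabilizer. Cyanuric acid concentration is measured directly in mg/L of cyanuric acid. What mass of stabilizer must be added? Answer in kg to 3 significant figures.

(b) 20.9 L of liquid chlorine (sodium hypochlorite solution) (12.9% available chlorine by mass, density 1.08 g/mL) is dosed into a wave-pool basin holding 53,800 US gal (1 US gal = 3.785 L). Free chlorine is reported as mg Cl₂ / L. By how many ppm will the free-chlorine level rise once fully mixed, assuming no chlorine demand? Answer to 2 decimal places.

(a) 23.5 kg; (b) 14.30 ppm

(a) CYA to add: (57 − 21) = 36 mg/L × 653,000 L = 23,510 g cyanuric acid.

(b) Volume: 53,800 US gal × 3.785 L/gal = 203,633 L.
(b) Mass of solution: 20.9 L × 1000 mL/L × 1.08 g/mL = 22,570 g.
(b) Available chlorine delivered: 22,570 g × 0.129 = 2912 g as Cl₂.
(b) Concentration rise: 2912 g / 203,633 L = 14.3 mg/L = 14.30 ppm.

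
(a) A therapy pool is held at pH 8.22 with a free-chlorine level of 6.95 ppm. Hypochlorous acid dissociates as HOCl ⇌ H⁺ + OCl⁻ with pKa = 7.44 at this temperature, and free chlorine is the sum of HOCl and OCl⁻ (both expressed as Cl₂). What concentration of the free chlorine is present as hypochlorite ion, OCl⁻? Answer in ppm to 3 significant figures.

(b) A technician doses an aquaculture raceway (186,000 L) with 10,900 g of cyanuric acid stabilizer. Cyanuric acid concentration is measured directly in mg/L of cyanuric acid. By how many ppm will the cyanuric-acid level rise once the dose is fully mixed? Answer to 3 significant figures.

(a) [OCl⁻]/[HOCl] = 10^(pH − pKa) = 10^(8.22 − 7.44) = 10^0.78 = 6.026.
(a) Fraction as HOCl = 1 / (1 + 6.026) = 0.1423.
(a) OCl⁻ = (1 − 0.1423) × 6.95 ppm = 5.961 ppm.

(b) Rise: 10,900 g / 186,000 L × 1000 = 58.6 mg/L.

(a) 5.96 ppm; (b) 58.6 ppm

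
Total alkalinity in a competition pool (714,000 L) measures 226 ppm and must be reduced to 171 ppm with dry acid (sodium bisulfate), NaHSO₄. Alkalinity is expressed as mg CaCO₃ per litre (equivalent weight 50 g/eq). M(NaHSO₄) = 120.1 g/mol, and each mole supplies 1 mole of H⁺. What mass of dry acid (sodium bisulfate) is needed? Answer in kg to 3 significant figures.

94.3 kg

Alkalinity to neutralize: (226 − 171) = 55 mg/L as CaCO₃ × 714,000 L = 39,270 g as CaCO₃.
Equivalents of H⁺ required: 39,270 ÷ 50 g/eq = 785.4 eq = 785.4 mol NaHSO₄.
Mass of NaHSO₄: 785.4 × 120.1 = 94,330 g.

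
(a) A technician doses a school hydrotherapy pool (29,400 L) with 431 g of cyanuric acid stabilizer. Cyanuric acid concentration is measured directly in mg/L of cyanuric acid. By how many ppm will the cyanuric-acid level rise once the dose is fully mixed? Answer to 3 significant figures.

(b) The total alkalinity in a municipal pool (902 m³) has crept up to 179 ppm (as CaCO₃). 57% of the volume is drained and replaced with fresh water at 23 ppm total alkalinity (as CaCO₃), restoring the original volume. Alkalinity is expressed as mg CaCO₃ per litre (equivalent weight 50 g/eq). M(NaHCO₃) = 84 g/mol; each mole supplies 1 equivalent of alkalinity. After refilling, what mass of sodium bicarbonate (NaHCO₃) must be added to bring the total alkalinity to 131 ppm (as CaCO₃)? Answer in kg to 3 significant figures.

(a) 14.7 ppm; (b) 62.0 kg

(a) Rise: 431 g / 29,400 L × 1000 = 14.66 mg/L.

(b) Volume: 902 m³ = 902,000 L.
(b) After draining 57% and refilling: 179 × 0.43 + 23 × 0.57 = 90.08 ppm.
(b) Deficit to target: 131 − 90.08 = 40.92 mg/L.
(b) As CaCO₃: 40.92 mg/L × 902,000 L = 36,910 g; ÷ 50 g/eq ÷ 1 = 738.2 mol NaHCO₃.
(b) Mass: 738.2 × 84 = 62,010 g.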